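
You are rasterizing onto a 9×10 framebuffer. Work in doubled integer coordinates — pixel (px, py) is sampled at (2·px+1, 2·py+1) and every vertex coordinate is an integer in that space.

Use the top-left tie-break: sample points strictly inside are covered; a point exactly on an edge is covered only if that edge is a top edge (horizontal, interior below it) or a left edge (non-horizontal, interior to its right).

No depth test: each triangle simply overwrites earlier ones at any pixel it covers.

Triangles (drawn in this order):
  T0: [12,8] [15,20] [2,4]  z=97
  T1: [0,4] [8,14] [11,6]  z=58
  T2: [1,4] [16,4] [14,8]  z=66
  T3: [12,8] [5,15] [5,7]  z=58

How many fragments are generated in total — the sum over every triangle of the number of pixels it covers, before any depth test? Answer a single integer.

T0:
  2·area = 108
  edge (12, 8)→(15, 20): d=(3,12) right/bottom  bias=-1
  edge (15, 20)→(2, 4): d=(-13,-16) top-left  bias=+0
  edge (2, 4)→(12, 8): d=(10,4) right/bottom  bias=-1
    (1,2)@(3, 5): e=[99,3,6] → #
    (2,2)@(5, 5): e=[75,35,-2] → ·
    (1,3)@(3, 7): e=[105,-23,26] → ·
    (2,3)@(5, 7): e=[81,9,18] → #
    (3,3)@(7, 7): e=[57,41,10] → #
    (4,3)@(9, 7): e=[33,73,2] → #
    (5,3)@(11, 7): e=[9,105,-6] → ·
    (2,4)@(5, 9): e=[87,-17,38] → ·
    (3,4)@(7, 9): e=[63,15,30] → #
    (5,4)@(11, 9): e=[15,79,14] → #
    (6,4)@(13, 9): e=[-9,111,6] → ·
    (3,5)@(7, 11): e=[69,-11,50] → ·
  covered (14 px):
    · · · · · · · · ·
    · · · · · · · · ·
    · # · · · · · · ·
    · · # # # · · · ·
    · · · # # # · · ·
    · · · · # # · · ·
    · · · · · # # · ·
    · · · · · # # · ·
    · · · · · · # · ·
    · · · · · · · · ·
T1:
  2·area = 94  (B↔C swapped to make it positive)
  edge (0, 4)→(11, 6): d=(11,2) right/bottom  bias=-1
  edge (11, 6)→(8, 14): d=(-3,8) right/bottom  bias=-1
  edge (8, 14)→(0, 4): d=(-8,-10) top-left  bias=+0
    (0,2)@(1, 5): e=[9,83,2] → #
    (1,2)@(3, 5): e=[5,67,22] → #
    (2,2)@(5, 5): e=[1,51,42] → #
    (3,2)@(7, 5): e=[-3,35,62] → ·
    (0,3)@(1, 7): e=[31,77,-14] → ·
    (1,3)@(3, 7): e=[27,61,6] → #
    (3,3)@(7, 7): e=[19,29,46] → #
    (4,3)@(9, 7): e=[15,13,66] → #
    (5,3)@(11, 7): e=[11,-3,86] → ·
    (1,4)@(3, 9): e=[49,55,-10] → ·
    (2,4)@(5, 9): e=[45,39,10] → #
    (5,4)@(11, 9): e=[33,-9,70] → ·
  covered (12 px):
    · · · · · · · · ·
    · · · · · · · · ·
    # # # · · · · · ·
    · # # # # · · · ·
    · · # # # · · · ·
    · · · # # · · · ·
    · · · · · · · · ·
    · · · · · · · · ·
    · · · · · · · · ·
    · · · · · · · · ·
T2:
  2·area = 60
  edge (1, 4)→(16, 4): d=(15,0) top-left  bias=+0
  edge (16, 4)→(14, 8): d=(-2,4) right/bottom  bias=-1
  edge (14, 8)→(1, 4): d=(-13,-4) top-left  bias=+0
    (2,2)@(5, 5): e=[15,42,3] → #
    (3,2)@(7, 5): e=[15,34,11] → #
    (4,2)@(9, 5): e=[15,26,19] → #
    (5,2)@(11, 5): e=[15,18,27] → #
    (6,2)@(13, 5): e=[15,10,35] → #
    (7,2)@(15, 5): e=[15,2,43] → #
    (8,2)@(17, 5): e=[15,-6,51] → ·
    (2,3)@(5, 7): e=[45,38,-23] → ·
    (3,3)@(7, 7): e=[45,30,-15] → ·
    (4,3)@(9, 7): e=[45,22,-7] → ·
    (5,3)@(11, 7): e=[45,14,1] → #
    (7,3)@(15, 7): e=[45,-2,17] → ·
  covered (8 px):
    · · · · · · · · ·
    · · · · · · · · ·
    · · # # # # # # ·
    · · · · · # # · ·
    · · · · · · · · ·
    · · · · · · · · ·
    · · · · · · · · ·
    · · · · · · · · ·
    · · · · · · · · ·
    · · · · · · · · ·
T3:
  2·area = 56
  edge (12, 8)→(5, 15): d=(-7,7) right/bottom  bias=-1
  edge (5, 15)→(5, 7): d=(0,-8) top-left  bias=+0
  edge (5, 7)→(12, 8): d=(7,1) right/bottom  bias=-1
    (2,0)@(5, 1): e=[98,0,-42] → ·  [on edge]
    (2,1)@(5, 3): e=[84,0,-28] → ·  [on edge]
    (8,1)@(17, 3): e=[0,96,-40] → ·  [on edge]
    (2,2)@(5, 5): e=[70,0,-14] → ·  [on edge]
    (7,2)@(15, 5): e=[0,80,-24] → ·  [on edge]
    (2,3)@(5, 7): e=[56,0,0] → ·  [on edge]
    (6,3)@(13, 7): e=[0,64,-8] → ·  [on edge]
    (2,4)@(5, 9): e=[42,0,14] → #  [on edge]
    (3,4)@(7, 9): e=[28,16,12] → #
    (4,4)@(9, 9): e=[14,32,10] → #
    (5,4)@(11, 9): e=[0,48,8] → ·  [on edge]
    (2,5)@(5, 11): e=[28,0,28] → #  [on edge]
    (4,5)@(9, 11): e=[0,32,24] → ·  [on edge]
    (2,6)@(5, 13): e=[14,0,42] → #  [on edge]
    (3,6)@(7, 13): e=[0,16,40] → ·  [on edge]
    (2,7)@(5, 15): e=[0,0,56] → ·  [on edge]
    (1,8)@(3, 17): e=[0,-16,72] → ·  [on edge]
    (2,8)@(5, 17): e=[-14,0,70] → ·  [on edge]
    (0,9)@(1, 19): e=[0,-32,88] → ·  [on edge]
    (2,9)@(5, 19): e=[-28,0,84] → ·  [on edge]
  covered (6 px):
    · · · · · · · · ·
    · · · · · · · · ·
    · · · · · · · · ·
    · · · · · · · · ·
    · · # # # · · · ·
    · · # # · · · · ·
    · · # · · · · · ·
    · · · · · · · · ·
    · · · · · · · · ·
    · · · · · · · · ·

Answer: 40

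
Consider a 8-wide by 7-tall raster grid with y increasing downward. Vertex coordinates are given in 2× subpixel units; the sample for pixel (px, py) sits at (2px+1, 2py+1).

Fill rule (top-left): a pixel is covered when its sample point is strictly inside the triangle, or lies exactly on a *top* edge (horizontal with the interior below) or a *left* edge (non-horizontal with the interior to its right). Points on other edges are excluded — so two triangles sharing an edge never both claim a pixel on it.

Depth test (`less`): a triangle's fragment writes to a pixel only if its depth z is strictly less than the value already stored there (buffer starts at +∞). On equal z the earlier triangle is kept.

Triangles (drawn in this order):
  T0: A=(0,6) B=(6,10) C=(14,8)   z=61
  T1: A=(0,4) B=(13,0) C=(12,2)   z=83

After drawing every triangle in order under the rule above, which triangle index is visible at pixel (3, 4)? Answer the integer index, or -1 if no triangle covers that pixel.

T0:
  2·area = 44  (B↔C swapped to make it positive)
  edge (0, 6)→(14, 8): d=(14,2) right/bottom  bias=-1
  edge (14, 8)→(6, 10): d=(-8,2) right/bottom  bias=-1
  edge (6, 10)→(0, 6): d=(-6,-4) top-left  bias=+0
    (1,3)@(3, 7): e=[8,30,6] → #
    (2,3)@(5, 7): e=[4,26,14] → #
    (3,3)@(7, 7): e=[0,22,22] → ·  [on edge]
    (1,4)@(3, 9): e=[36,14,-6] → ·
    (2,4)@(5, 9): e=[32,10,2] → #
    (3,4)@(7, 9): e=[28,6,10] → #
    (4,4)@(9, 9): e=[24,2,18] → #
    (5,4)@(11, 9): e=[20,-2,26] → ·
    (2,5)@(5, 11): e=[60,-6,-10] → ·
    (3,5)@(7, 11): e=[56,-10,-2] → ·
    (4,5)@(9, 11): e=[52,-14,6] → ·
  covered (5 px):
    · · · · · · · ·
    · · · · · · · ·
    · · · · · · · ·
    · # # · · · · ·
    · · # # # · · ·
    · · · · · · · ·
    · · · · · · · ·
T1:
  2·area = 22
  edge (0, 4)→(13, 0): d=(13,-4) top-left  bias=+0
  edge (13, 0)→(12, 2): d=(-1,2) right/bottom  bias=-1
  edge (12, 2)→(0, 4): d=(-12,2) right/bottom  bias=-1
    (5,0)@(11, 1): e=[5,3,14] → #
    (6,0)@(13, 1): e=[13,-1,10] → ·
    (2,1)@(5, 3): e=[7,13,2] → #
    (3,1)@(7, 3): e=[15,9,-2] → ·
    (5,1)@(11, 3): e=[31,1,-10] → ·
    (2,2)@(5, 5): e=[33,11,-22] → ·
  covered (2 px):
    · · · · · # · ·
    · · # · · · · ·
    · · · · · · · ·
    · · · · · · · ·
    · · · · · · · ·
    · · · · · · · ·
    · · · · · · · ·

Z-buffer (winner per pixel, '.' = empty):
  . . . . . 1 . .
  . . 1 . . . . .
  . . . . . . . .
  . 0 0 . . . . .
  . . 0 0 0 . . .
  . . . . . . . .
  . . . . . . . .

Final: 0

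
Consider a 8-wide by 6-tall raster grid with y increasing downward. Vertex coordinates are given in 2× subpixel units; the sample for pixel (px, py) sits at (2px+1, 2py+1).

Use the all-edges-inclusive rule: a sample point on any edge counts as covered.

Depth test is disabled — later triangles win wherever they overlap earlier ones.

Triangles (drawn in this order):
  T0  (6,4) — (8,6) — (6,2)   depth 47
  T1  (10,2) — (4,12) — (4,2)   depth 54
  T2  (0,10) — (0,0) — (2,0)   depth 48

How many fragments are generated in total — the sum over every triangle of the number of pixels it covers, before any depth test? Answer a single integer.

T0:
  2·area = 4  (B↔C swapped to make it positive)
  edge (6, 4)→(6, 2): d=(0,-2) inclusive
  edge (6, 2)→(8, 6): d=(2,4) inclusive
  edge (8, 6)→(6, 4): d=(-2,-2) inclusive
    (1,0)@(3, 1): e=[-6,10,0] → .  [on edge]
    (2,1)@(5, 3): e=[-2,6,0] → .  [on edge]
    (3,2)@(7, 5): e=[2,2,0] → X  [on edge]
    (4,2)@(9, 5): e=[6,-6,4] → .
    (3,3)@(7, 7): e=[2,6,-4] → .
    (4,3)@(9, 7): e=[6,-2,0] → .  [on edge]
    (5,4)@(11, 9): e=[10,-6,0] → .  [on edge]
    (6,5)@(13, 11): e=[14,-10,0] → .  [on edge]
  covered (1 px):
    . . . . . . . .
    . . . . . . . .
    . . . X . . . .
    . . . . . . . .
    . . . . . . . .
    . . . . . . . .
T1:
  2·area = 60
  edge (10, 2)→(4, 12): d=(-6,10) inclusive
  edge (4, 12)→(4, 2): d=(0,-10) inclusive
  edge (4, 2)→(10, 2): d=(6,0) inclusive
    (2,1)@(5, 3): e=[44,10,6] → X
    (3,1)@(7, 3): e=[24,30,6] → X
    (4,1)@(9, 3): e=[4,50,6] → X
    (5,1)@(11, 3): e=[-16,70,6] → .
    (2,2)@(5, 5): e=[32,10,18] → X
    (4,2)@(9, 5): e=[-8,50,18] → .
    (2,3)@(5, 7): e=[20,10,30] → X
    (3,3)@(7, 7): e=[0,30,30] → X  [on edge]
    (4,3)@(9, 7): e=[-20,50,30] → .
    (2,4)@(5, 9): e=[8,10,42] → X
    (3,4)@(7, 9): e=[-12,30,42] → .
    (2,5)@(5, 11): e=[-4,10,54] → .
  covered (8 px):
    . . . . . . . .
    . . X X X . . .
    . . X X . . . .
    . . X X . . . .
    . . X . . . . .
    . . . . . . . .
T2:
  2·area = 20
  edge (0, 10)→(0, 0): d=(0,-10) inclusive
  edge (0, 0)→(2, 0): d=(2,0) inclusive
  edge (2, 0)→(0, 10): d=(-2,10) inclusive
    (0,0)@(1, 1): e=[10,2,8] → X
    (1,0)@(3, 1): e=[30,2,-12] → .
    (0,1)@(1, 3): e=[10,6,4] → X
    (1,1)@(3, 3): e=[30,6,-16] → .
    (0,2)@(1, 5): e=[10,10,0] → X  [on edge]
    (1,2)@(3, 5): e=[30,10,-20] → .
    (0,3)@(1, 7): e=[10,14,-4] → .
  covered (3 px):
    X . . . . . . .
    X . . . . . . .
    X . . . . . . .
    . . . . . . . .
    . . . . . . . .
    . . . . . . . .

Result: 12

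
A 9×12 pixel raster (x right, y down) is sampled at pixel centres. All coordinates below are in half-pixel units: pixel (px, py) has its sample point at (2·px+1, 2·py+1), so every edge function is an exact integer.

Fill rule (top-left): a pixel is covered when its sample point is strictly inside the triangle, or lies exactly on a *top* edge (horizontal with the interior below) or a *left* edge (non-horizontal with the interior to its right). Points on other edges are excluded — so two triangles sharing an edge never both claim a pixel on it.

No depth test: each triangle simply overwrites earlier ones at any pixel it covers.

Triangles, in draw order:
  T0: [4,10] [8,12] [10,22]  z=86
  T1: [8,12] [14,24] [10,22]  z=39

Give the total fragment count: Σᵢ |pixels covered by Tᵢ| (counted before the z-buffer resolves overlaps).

T0:
  2·area = 36
  edge (4, 10)→(8, 12): d=(4,2) right/bottom  bias=-1
  edge (8, 12)→(10, 22): d=(2,10) right/bottom  bias=-1
  edge (10, 22)→(4, 10): d=(-6,-12) top-left  bias=+0
    (3,3)@(7, 7): e=[-18,0,54] → ·  [on edge]
    (2,5)@(5, 11): e=[2,28,6] → #
    (3,5)@(7, 11): e=[-2,8,30] → ·
    (2,6)@(5, 13): e=[10,32,-6] → ·
    (3,6)@(7, 13): e=[6,12,18] → #
    (4,6)@(9, 13): e=[2,-8,42] → ·
    (3,7)@(7, 15): e=[14,16,6] → #
    (4,7)@(9, 15): e=[10,-4,30] → ·
    (3,8)@(7, 17): e=[22,20,-6] → ·
    (4,8)@(9, 17): e=[18,0,18] → ·  [on edge]
    (4,9)@(9, 19): e=[26,4,6] → #
    (5,9)@(11, 19): e=[22,-16,30] → ·
  covered (4 px):
    · · · · · · · · ·
    · · · · · · · · ·
    · · · · · · · · ·
    · · · · · · · · ·
    · · · · · · · · ·
    · · # · · · · · ·
    · · · # · · · · ·
    · · · # · · · · ·
    · · · · · · · · ·
    · · · · # · · · ·
    · · · · · · · · ·
    · · · · · · · · ·
T1:
  2·area = 36
  edge (8, 12)→(14, 24): d=(6,12) right/bottom  bias=-1
  edge (14, 24)→(10, 22): d=(-4,-2) top-left  bias=+0
  edge (10, 22)→(8, 12): d=(-2,-10) top-left  bias=+0
    (3,3)@(7, 7): e=[-18,54,0] → ·  [on edge]
    (4,7)@(9, 15): e=[6,26,4] → #
    (5,7)@(11, 15): e=[-18,30,24] → ·
    (4,8)@(9, 17): e=[18,18,0] → #  [on edge]
    (5,8)@(11, 17): e=[-6,22,20] → ·
    (4,9)@(9, 19): e=[30,10,-4] → ·
    (5,9)@(11, 19): e=[6,14,16] → #
    (6,9)@(13, 19): e=[-18,18,36] → ·
    (5,10)@(11, 21): e=[18,6,12] → #
    (6,10)@(13, 21): e=[-6,10,32] → ·
    (5,11)@(11, 23): e=[30,-2,8] → ·
    (6,11)@(13, 23): e=[6,2,28] → #
  covered (5 px):
    · · · · · · · · ·
    · · · · · · · · ·
    · · · · · · · · ·
    · · · · · · · · ·
    · · · · · · · · ·
    · · · · · · · · ·
    · · · · · · · · ·
    · · · · # · · · ·
    · · · · # · · · ·
    · · · · · # · · ·
    · · · · · # · · ·
    · · · · · · # · ·

Answer: 9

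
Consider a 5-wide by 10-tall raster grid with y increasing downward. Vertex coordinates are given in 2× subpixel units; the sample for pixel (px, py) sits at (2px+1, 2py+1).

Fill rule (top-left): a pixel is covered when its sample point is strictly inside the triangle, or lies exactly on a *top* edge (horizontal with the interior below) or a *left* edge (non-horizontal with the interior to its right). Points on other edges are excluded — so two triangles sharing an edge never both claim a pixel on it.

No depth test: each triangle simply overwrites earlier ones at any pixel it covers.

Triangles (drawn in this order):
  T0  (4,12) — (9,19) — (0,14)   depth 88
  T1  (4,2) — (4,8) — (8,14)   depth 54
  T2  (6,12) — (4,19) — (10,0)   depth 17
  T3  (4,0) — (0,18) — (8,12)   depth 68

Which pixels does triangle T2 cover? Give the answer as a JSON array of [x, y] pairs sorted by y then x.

T0:
  2·area = 38
  edge (4, 12)→(9, 19): d=(5,7) right/bottom  bias=-1
  edge (9, 19)→(0, 14): d=(-9,-5) top-left  bias=+0
  edge (0, 14)→(4, 12): d=(4,-2) top-left  bias=+0
    (1,6)@(3, 13): e=[12,24,2] → #
    (2,6)@(5, 13): e=[-2,34,6] → ·
    (1,7)@(3, 15): e=[22,6,10] → #
    (2,7)@(5, 15): e=[8,16,14] → #
    (3,7)@(7, 15): e=[-6,26,18] → ·
    (1,8)@(3, 17): e=[32,-12,18] → ·
    (2,8)@(5, 17): e=[18,-2,22] → ·
    (3,8)@(7, 17): e=[4,8,26] → #
    (4,8)@(9, 17): e=[-10,18,30] → ·
    (3,9)@(7, 19): e=[14,-10,34] → ·
    (4,9)@(9, 19): e=[0,0,38] → ·  [on edge]
  covered (4 px):
    · · · · ·
    · · · · ·
    · · · · ·
    · · · · ·
    · · · · ·
    · · · · ·
    · # · · ·
    · # # · ·
    · · · # ·
    · · · · ·
T1:
  2·area = 24  (B↔C swapped to make it positive)
  edge (4, 2)→(8, 14): d=(4,12) right/bottom  bias=-1
  edge (8, 14)→(4, 8): d=(-4,-6) top-left  bias=+0
  edge (4, 8)→(4, 2): d=(0,-6) top-left  bias=+0
    (2,2)@(5, 5): e=[0,18,6] → ·  [on edge]
    (2,3)@(5, 7): e=[8,10,6] → #
    (3,3)@(7, 7): e=[-16,22,18] → ·
    (2,4)@(5, 9): e=[16,2,6] → #
    (3,4)@(7, 9): e=[-8,14,18] → ·
    (2,5)@(5, 11): e=[24,-6,6] → ·
    (3,5)@(7, 11): e=[0,6,18] → ·  [on edge]
    (4,8)@(9, 17): e=[0,-6,30] → ·  [on edge]
  covered (2 px):
    · · · · ·
    · · · · ·
    · · · · ·
    · · # · ·
    · · # · ·
    · · · · ·
    · · · · ·
    · · · · ·
    · · · · ·
    · · · · ·
T2:
  2·area = 4  (B↔C swapped to make it positive)
  edge (6, 12)→(10, 0): d=(4,-12) top-left  bias=+0
  edge (10, 0)→(4, 19): d=(-6,19) right/bottom  bias=-1
  edge (4, 19)→(6, 12): d=(2,-7) top-left  bias=+0
    (4,1)@(9, 3): e=[0,1,3] → #  [on edge]
    (4,2)@(9, 5): e=[8,-11,7] → ·
    (3,4)@(7, 9): e=[0,3,1] → #  [on edge]
    (4,4)@(9, 9): e=[24,-35,15] → ·
    (3,5)@(7, 11): e=[8,-9,5] → ·
    (2,7)@(5, 15): e=[0,5,-1] → ·  [on edge]
  covered (2 px):
    · · · · ·
    · · · · #
    · · · · ·
    · · · · ·
    · · · # ·
    · · · · ·
    · · · · ·
    · · · · ·
    · · · · ·
    · · · · ·
T3:
  2·area = 120  (B↔C swapped to make it positive)
  edge (4, 0)→(8, 12): d=(4,12) right/bottom  bias=-1
  edge (8, 12)→(0, 18): d=(-8,6) right/bottom  bias=-1
  edge (0, 18)→(4, 0): d=(4,-18) top-left  bias=+0
    (2,1)@(5, 3): e=[0,90,30] → ·  [on edge]
    (1,2)@(3, 5): e=[32,86,2] → #
    (2,2)@(5, 5): e=[8,74,38] → #
    (3,2)@(7, 5): e=[-16,62,74] → ·
    (1,3)@(3, 7): e=[40,70,10] → #
    (3,3)@(7, 7): e=[-8,46,82] → ·
    (1,4)@(3, 9): e=[48,54,18] → #
    (3,4)@(7, 9): e=[0,30,90] → ·  [on edge]
    (1,5)@(3, 11): e=[56,38,26] → #
    (3,5)@(7, 11): e=[8,14,98] → #
    (4,5)@(9, 11): e=[-16,2,134] → ·
    (1,6)@(3, 13): e=[64,22,34] → #
    (4,7)@(9, 15): e=[0,-30,150] → ·  [on edge]
  covered (14 px):
    · · · · ·
    · · · · ·
    · # # · ·
    · # # · ·
    · # # · ·
    · # # # ·
    · # # · ·
    # # · · ·
    # · · · ·
    · · · · ·

Answer: [[4,1],[3,4]]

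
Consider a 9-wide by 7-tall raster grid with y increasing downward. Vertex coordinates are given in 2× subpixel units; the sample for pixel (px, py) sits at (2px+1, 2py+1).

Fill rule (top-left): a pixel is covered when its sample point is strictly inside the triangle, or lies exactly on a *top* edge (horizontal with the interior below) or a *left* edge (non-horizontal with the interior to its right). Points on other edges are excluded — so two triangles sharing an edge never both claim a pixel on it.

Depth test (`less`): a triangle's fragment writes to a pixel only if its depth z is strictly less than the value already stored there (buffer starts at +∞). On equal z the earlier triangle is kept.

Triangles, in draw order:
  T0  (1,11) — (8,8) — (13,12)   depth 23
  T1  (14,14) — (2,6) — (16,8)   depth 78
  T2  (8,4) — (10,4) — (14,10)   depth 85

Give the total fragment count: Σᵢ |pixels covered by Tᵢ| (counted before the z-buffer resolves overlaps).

T0:
  2·area = 43
  edge (1, 11)→(8, 8): d=(7,-3) top-left  bias=+0
  edge (8, 8)→(13, 12): d=(5,4) right/bottom  bias=-1
  edge (13, 12)→(1, 11): d=(-12,-1) top-left  bias=+0
    (7,2)@(15, 5): e=[0,-43,86] → ·  [on edge]
    (3,4)@(7, 9): e=[4,9,30] → █
    (4,4)@(9, 9): e=[10,1,32] → █
    (5,4)@(11, 9): e=[16,-7,34] → ·
    (0,5)@(1, 11): e=[0,43,0] → █  [on edge]
    (1,5)@(3, 11): e=[6,35,2] → █
    (2,5)@(5, 11): e=[12,27,4] → █
    (5,5)@(11, 11): e=[30,3,10] → █
    (6,5)@(13, 11): e=[36,-5,12] → ·
    (0,6)@(1, 13): e=[14,53,-24] → ·
    (1,6)@(3, 13): e=[20,45,-22] → ·
    (2,6)@(5, 13): e=[26,37,-20] → ·
  covered (8 px):
    · · · · · · · · ·
    · · · · · · · · ·
    · · · · · · · · ·
    · · · · · · · · ·
    · · · █ █ · · · ·
    █ █ █ █ █ █ · · ·
    · · · · · · · · ·
T1:
  2·area = 88
  edge (14, 14)→(2, 6): d=(-12,-8) top-left  bias=+0
  edge (2, 6)→(16, 8): d=(14,2) right/bottom  bias=-1
  edge (16, 8)→(14, 14): d=(-2,6) right/bottom  bias=-1
    (8,2)@(17, 5): e=[132,-44,0] → ·  [on edge]
    (2,3)@(5, 7): e=[12,8,68] → █
    (3,3)@(7, 7): e=[28,4,56] → █
    (4,3)@(9, 7): e=[44,0,44] → ·  [on edge]
    (2,4)@(5, 9): e=[-12,36,64] → ·
    (3,4)@(7, 9): e=[4,32,52] → █
    (4,4)@(9, 9): e=[20,28,40] → █
    (5,4)@(11, 9): e=[36,24,28] → █
    (6,4)@(13, 9): e=[52,20,16] → █
    (7,4)@(15, 9): e=[68,16,4] → █
    (8,4)@(17, 9): e=[84,12,-8] → ·
    (3,5)@(7, 11): e=[-20,60,48] → ·
    (7,5)@(15, 11): e=[44,44,0] → ·  [on edge]
  covered (10 px):
    · · · · · · · · ·
    · · · · · · · · ·
    · · · · · · · · ·
    · · █ █ · · · · ·
    · · · █ █ █ █ █ ·
    · · · · · █ █ · ·
    · · · · · · █ · ·
T2:
  2·area = 12
  edge (8, 4)→(10, 4): d=(2,0) top-left  bias=+0
  edge (10, 4)→(14, 10): d=(4,6) right/bottom  bias=-1
  edge (14, 10)→(8, 4): d=(-6,-6) top-left  bias=+0
    (2,0)@(5, 1): e=[-6,18,0] → ·  [on edge]
    (3,1)@(7, 3): e=[-2,14,0] → ·  [on edge]
    (4,2)@(9, 5): e=[2,10,0] → █  [on edge]
    (5,2)@(11, 5): e=[2,-2,12] → ·
    (4,3)@(9, 7): e=[6,18,-12] → ·
    (5,3)@(11, 7): e=[6,6,0] → █  [on edge]
    (6,3)@(13, 7): e=[6,-6,12] → ·
    (5,4)@(11, 9): e=[10,14,-12] → ·
    (6,4)@(13, 9): e=[10,2,0] → █  [on edge]
    (7,4)@(15, 9): e=[10,-10,12] → ·
    (6,5)@(13, 11): e=[14,10,-12] → ·
    (7,5)@(15, 11): e=[14,-2,0] → ·  [on edge]
    (8,6)@(17, 13): e=[18,-6,0] → ·  [on edge]
  covered (3 px):
    · · · · · · · · ·
    · · · · · · · · ·
    · · · · █ · · · ·
    · · · · · █ · · ·
    · · · · · · █ · ·
    · · · · · · · · ·
    · · · · · · · · ·

Final: 21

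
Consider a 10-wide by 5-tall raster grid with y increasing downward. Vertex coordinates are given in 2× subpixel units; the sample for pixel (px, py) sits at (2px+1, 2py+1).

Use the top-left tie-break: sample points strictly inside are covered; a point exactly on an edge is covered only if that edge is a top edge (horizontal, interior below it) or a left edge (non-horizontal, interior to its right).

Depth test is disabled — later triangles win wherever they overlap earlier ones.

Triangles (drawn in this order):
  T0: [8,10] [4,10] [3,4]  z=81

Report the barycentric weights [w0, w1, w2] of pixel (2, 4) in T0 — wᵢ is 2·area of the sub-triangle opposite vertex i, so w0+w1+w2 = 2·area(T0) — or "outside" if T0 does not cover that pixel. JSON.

T0:
  2·area = 24
  edge (8, 10)→(4, 10): d=(-4,0) right/bottom  bias=-1
  edge (4, 10)→(3, 4): d=(-1,-6) top-left  bias=+0
  edge (3, 4)→(8, 10): d=(5,6) right/bottom  bias=-1
    (2,3)@(5, 7): e=[12,9,3] → X
    (3,3)@(7, 7): e=[12,21,-9] → .
    (2,4)@(5, 9): e=[4,7,13] → X
    (3,4)@(7, 9): e=[4,19,1] → X
    (4,4)@(9, 9): e=[4,31,-11] → .
  covered (3 px):
    . . . . . . . . . .
    . . . . . . . . . .
    . . . . . . . . . .
    . . X . . . . . . .
    . . X X . . . . . .

Result: [7,13,4]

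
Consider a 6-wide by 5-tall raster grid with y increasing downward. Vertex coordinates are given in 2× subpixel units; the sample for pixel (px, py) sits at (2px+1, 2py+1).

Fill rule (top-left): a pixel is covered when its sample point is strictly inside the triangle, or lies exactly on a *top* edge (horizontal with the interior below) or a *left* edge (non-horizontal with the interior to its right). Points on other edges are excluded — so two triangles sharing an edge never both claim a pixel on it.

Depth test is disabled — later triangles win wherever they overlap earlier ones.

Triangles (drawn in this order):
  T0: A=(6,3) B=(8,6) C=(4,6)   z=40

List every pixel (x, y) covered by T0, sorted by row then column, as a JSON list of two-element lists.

T0:
  2·area = 12
  edge (6, 3)→(8, 6): d=(2,3) right/bottom  bias=-1
  edge (8, 6)→(4, 6): d=(-4,0) right/bottom  bias=-1
  edge (4, 6)→(6, 3): d=(2,-3) top-left  bias=+0
    (2,2)@(5, 5): e=[7,4,1] → #
    (3,2)@(7, 5): e=[1,4,7] → #
    (4,2)@(9, 5): e=[-5,4,13] → ·
    (2,3)@(5, 7): e=[11,-4,5] → ·
    (3,3)@(7, 7): e=[5,-4,11] → ·
  covered (2 px):
    · · · · · ·
    · · · · · ·
    · · # # · ·
    · · · · · ·
    · · · · · ·

Result: [[2,2],[3,2]]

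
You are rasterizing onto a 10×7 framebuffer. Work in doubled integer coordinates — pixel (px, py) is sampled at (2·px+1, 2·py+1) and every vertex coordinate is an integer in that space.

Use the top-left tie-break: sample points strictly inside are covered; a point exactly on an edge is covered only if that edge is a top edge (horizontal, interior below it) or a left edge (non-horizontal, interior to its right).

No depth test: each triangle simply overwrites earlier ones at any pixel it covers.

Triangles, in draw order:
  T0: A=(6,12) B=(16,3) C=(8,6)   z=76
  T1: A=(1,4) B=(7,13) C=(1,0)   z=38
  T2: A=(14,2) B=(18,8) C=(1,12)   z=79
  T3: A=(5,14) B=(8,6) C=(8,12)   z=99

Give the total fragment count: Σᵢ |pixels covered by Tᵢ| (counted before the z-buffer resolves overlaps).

T0:
  2·area = 42  (B↔C swapped to make it positive)
  edge (6, 12)→(8, 6): d=(2,-6) top-left  bias=+0
  edge (8, 6)→(16, 3): d=(8,-3) top-left  bias=+0
  edge (16, 3)→(6, 12): d=(-10,9) right/bottom  bias=-1
    (4,1)@(9, 3): e=[0,-21,63] → .  [on edge]
    (5,2)@(11, 5): e=[16,1,25] → X
    (6,2)@(13, 5): e=[28,7,7] → X
    (7,2)@(15, 5): e=[40,13,-11] → .
    (4,3)@(9, 7): e=[8,11,23] → X
    (6,3)@(13, 7): e=[32,23,-13] → .
    (3,4)@(7, 9): e=[0,21,21] → X  [on edge]
    (5,4)@(11, 9): e=[24,33,-15] → .
    (3,5)@(7, 11): e=[4,37,1] → X
    (4,5)@(9, 11): e=[16,43,-17] → .
    (3,6)@(7, 13): e=[8,53,-19] → .
  covered (7 px):
    . . . . . . . . . .
    . . . . . . . . . .
    . . . . . X X . . .
    . . . . X X . . . .
    . . . X X . . . . .
    . . . X . . . . . .
    . . . . . . . . . .
T1:
  2·area = 24  (B↔C swapped to make it positive)
  edge (1, 4)→(1, 0): d=(0,-4) top-left  bias=+0
  edge (1, 0)→(7, 13): d=(6,13) right/bottom  bias=-1
  edge (7, 13)→(1, 4): d=(-6,-9) top-left  bias=+0
    (0,0)@(1, 1): e=[0,6,18] → X  [on edge]
    (1,0)@(3, 1): e=[8,-20,36] → .
    (0,1)@(1, 3): e=[0,18,6] → X  [on edge]
    (1,1)@(3, 3): e=[8,-8,24] → .
    (0,2)@(1, 5): e=[0,30,-6] → .  [on edge]
    (1,2)@(3, 5): e=[8,4,12] → X
    (2,2)@(5, 5): e=[16,-22,30] → .
    (0,3)@(1, 7): e=[0,42,-18] → .  [on edge]
    (1,3)@(3, 7): e=[8,16,0] → X  [on edge]
    (2,3)@(5, 7): e=[16,-10,18] → .
    (0,4)@(1, 9): e=[0,54,-30] → .  [on edge]
    (1,4)@(3, 9): e=[8,28,-12] → .
    (0,5)@(1, 11): e=[0,66,-42] → .  [on edge]
    (0,6)@(1, 13): e=[0,78,-54] → .  [on edge]
    (3,6)@(7, 13): e=[24,0,0] → .  [on edge]
  covered (5 px):
    X . . . . . . . . .
    X . . . . . . . . .
    . X . . . . . . . .
    . X . . . . . . . .
    . . X . . . . . . .
    . . . . . . . . . .
    . . . . . . . . . .
T2:
  2·area = 118
  edge (14, 2)→(18, 8): d=(4,6) right/bottom  bias=-1
  edge (18, 8)→(1, 12): d=(-17,4) right/bottom  bias=-1
  edge (1, 12)→(14, 2): d=(13,-10) top-left  bias=+0
    (6,1)@(13, 3): e=[10,105,3] → X
    (7,1)@(15, 3): e=[-2,97,23] → .
    (5,2)@(11, 5): e=[30,79,9] → X
    (7,2)@(15, 5): e=[6,63,49] → X
    (8,2)@(17, 5): e=[-6,55,69] → .
    (4,3)@(9, 7): e=[50,53,15] → X
    (8,3)@(17, 7): e=[2,21,95] → X
    (9,3)@(19, 7): e=[-10,13,115] → .
    (2,4)@(5, 9): e=[82,35,1] → X
    (3,4)@(7, 9): e=[70,27,21] → X
    (7,4)@(15, 9): e=[22,-5,101] → .
    (8,4)@(17, 9): e=[10,-13,121] → .
  covered (16 px):
    . . . . . . . . . .
    . . . . . . X . . .
    . . . . . X X X . .
    . . . . X X X X X .
    . . X X X X X . . .
    . X X . . . . . . .
    . . . . . . . . . .
T3:
  2·area = 18
  edge (5, 14)→(8, 6): d=(3,-8) top-left  bias=+0
  edge (8, 6)→(8, 12): d=(0,6) right/bottom  bias=-1
  edge (8, 12)→(5, 14): d=(-3,2) right/bottom  bias=-1
    (3,4)@(7, 9): e=[1,6,11] → X
    (4,4)@(9, 9): e=[17,-6,7] → .
    (3,5)@(7, 11): e=[7,6,5] → X
    (4,5)@(9, 11): e=[23,-6,1] → .
    (3,6)@(7, 13): e=[13,6,-1] → .
  covered (2 px):
    . . . . . . . . . .
    . . . . . . . . . .
    . . . . . . . . . .
    . . . . . . . . . .
    . . . X . . . . . .
    . . . X . . . . . .
    . . . . . . . . . .

Result: 30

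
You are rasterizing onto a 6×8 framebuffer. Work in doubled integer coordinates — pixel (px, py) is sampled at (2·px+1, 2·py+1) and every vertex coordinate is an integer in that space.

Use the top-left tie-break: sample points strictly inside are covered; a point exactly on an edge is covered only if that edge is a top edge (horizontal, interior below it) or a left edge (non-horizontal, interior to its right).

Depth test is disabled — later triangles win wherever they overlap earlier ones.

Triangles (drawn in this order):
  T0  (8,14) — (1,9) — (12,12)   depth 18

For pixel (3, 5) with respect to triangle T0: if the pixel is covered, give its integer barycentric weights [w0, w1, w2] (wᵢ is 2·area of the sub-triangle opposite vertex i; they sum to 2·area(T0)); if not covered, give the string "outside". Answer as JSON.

T0:
  2·area = 34
  edge (8, 14)→(1, 9): d=(-7,-5) top-left  bias=+0
  edge (1, 9)→(12, 12): d=(11,3) right/bottom  bias=-1
  edge (12, 12)→(8, 14): d=(-4,2) right/bottom  bias=-1
    (0,4)@(1, 9): e=[0,0,34] → .  [on edge]
    (2,5)@(5, 11): e=[6,10,18] → X
    (3,5)@(7, 11): e=[16,4,14] → X
    (4,5)@(9, 11): e=[26,-2,10] → .
    (2,6)@(5, 13): e=[-8,32,10] → .
    (3,6)@(7, 13): e=[2,26,6] → X
    (4,6)@(9, 13): e=[12,20,2] → X
    (5,6)@(11, 13): e=[22,14,-2] → .
    (3,7)@(7, 15): e=[-12,48,-2] → .
    (4,7)@(9, 15): e=[-2,42,-6] → .
  covered (4 px):
    . . . . . .
    . . . . . .
    . . . . . .
    . . . . . .
    . . . . . .
    . . X X . .
    . . . X X .
    . . . . . .

Final: [4,14,16]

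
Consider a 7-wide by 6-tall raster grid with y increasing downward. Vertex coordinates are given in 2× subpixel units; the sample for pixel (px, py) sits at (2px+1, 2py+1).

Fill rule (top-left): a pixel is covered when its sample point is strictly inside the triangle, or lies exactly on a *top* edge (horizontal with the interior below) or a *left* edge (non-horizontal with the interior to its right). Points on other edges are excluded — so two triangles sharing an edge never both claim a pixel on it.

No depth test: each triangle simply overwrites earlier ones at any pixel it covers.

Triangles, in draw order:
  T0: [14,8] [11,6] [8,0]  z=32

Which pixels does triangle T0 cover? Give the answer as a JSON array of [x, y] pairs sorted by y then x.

T0:
  2·area = 12
  edge (14, 8)→(11, 6): d=(-3,-2) top-left  bias=+0
  edge (11, 6)→(8, 0): d=(-3,-6) top-left  bias=+0
  edge (8, 0)→(14, 8): d=(6,8) right/bottom  bias=-1
    (5,2)@(11, 5): e=[3,3,6] → #
    (6,2)@(13, 5): e=[7,15,-10] → ·
    (5,3)@(11, 7): e=[-3,-3,18] → ·
    (6,3)@(13, 7): e=[1,9,2] → #
    (6,4)@(13, 9): e=[-5,3,14] → ·
  covered (2 px):
    · · · · · · ·
    · · · · · · ·
    · · · · · # ·
    · · · · · · #
    · · · · · · ·
    · · · · · · ·

Result: [[5,2],[6,3]]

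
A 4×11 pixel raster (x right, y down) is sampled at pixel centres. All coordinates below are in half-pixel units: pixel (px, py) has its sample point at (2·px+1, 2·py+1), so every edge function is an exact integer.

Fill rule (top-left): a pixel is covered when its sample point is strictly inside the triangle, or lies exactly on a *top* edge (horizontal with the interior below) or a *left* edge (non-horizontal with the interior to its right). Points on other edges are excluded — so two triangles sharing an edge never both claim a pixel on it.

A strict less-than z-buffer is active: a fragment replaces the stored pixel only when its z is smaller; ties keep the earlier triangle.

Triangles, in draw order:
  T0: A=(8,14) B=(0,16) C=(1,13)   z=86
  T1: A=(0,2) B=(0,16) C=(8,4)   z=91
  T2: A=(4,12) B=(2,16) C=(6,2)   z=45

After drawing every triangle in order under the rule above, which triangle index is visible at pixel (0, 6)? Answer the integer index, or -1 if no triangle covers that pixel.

T0:
  2·area = 22
  edge (8, 14)→(0, 16): d=(-8,2) right/bottom  bias=-1
  edge (0, 16)→(1, 13): d=(1,-3) top-left  bias=+0
  edge (1, 13)→(8, 14): d=(7,1) right/bottom  bias=-1
    (2,0)@(5, 1): e=[110,0,-88] → ·  [on edge]
    (1,3)@(3, 7): e=[66,0,-44] → ·  [on edge]
    (0,6)@(1, 13): e=[22,0,0] → ·  [on edge]
    (0,7)@(1, 15): e=[6,2,14] → #
    (1,7)@(3, 15): e=[2,8,12] → #
    (2,7)@(5, 15): e=[-2,14,10] → ·
    (0,8)@(1, 17): e=[-10,4,28] → ·
    (1,8)@(3, 17): e=[-14,10,26] → ·
  covered (2 px):
    · · · ·
    · · · ·
    · · · ·
    · · · ·
    · · · ·
    · · · ·
    · · · ·
    # # · ·
    · · · ·
    · · · ·
    · · · ·
T1:
  2·area = 112  (B↔C swapped to make it positive)
  edge (0, 2)→(8, 4): d=(8,2) right/bottom  bias=-1
  edge (8, 4)→(0, 16): d=(-8,12) right/bottom  bias=-1
  edge (0, 16)→(0, 2): d=(0,-14) top-left  bias=+0
    (0,1)@(1, 3): e=[6,92,14] → #
    (1,1)@(3, 3): e=[2,68,42] → #
    (2,1)@(5, 3): e=[-2,44,70] → ·
    (0,2)@(1, 5): e=[22,76,14] → #
    (2,2)@(5, 5): e=[14,28,70] → #
    (3,2)@(7, 5): e=[10,4,98] → #
    (0,3)@(1, 7): e=[38,60,14] → #
    (3,3)@(7, 7): e=[26,-12,98] → ·
    (0,4)@(1, 9): e=[54,44,14] → #
    (2,4)@(5, 9): e=[46,-4,70] → ·
    (0,5)@(1, 11): e=[70,28,14] → #
    (2,5)@(5, 11): e=[62,-20,70] → ·
  covered (14 px):
    · · · ·
    # # · ·
    # # # #
    # # # ·
    # # · ·
    # # · ·
    # · · ·
    · · · ·
    · · · ·
    · · · ·
    · · · ·
T2:
  2·area = 12
  edge (4, 12)→(2, 16): d=(-2,4) right/bottom  bias=-1
  edge (2, 16)→(6, 2): d=(4,-14) top-left  bias=+0
  edge (6, 2)→(4, 12): d=(-2,10) right/bottom  bias=-1
    (2,3)@(5, 7): e=[6,6,0] → ·  [on edge]
    (1,6)@(3, 13): e=[2,2,8] → #
    (2,6)@(5, 13): e=[-6,30,-12] → ·
    (1,7)@(3, 15): e=[-2,10,4] → ·
    (1,8)@(3, 17): e=[-6,18,0] → ·  [on edge]
  covered (1 px):
    · · · ·
    · · · ·
    · · · ·
    · · · ·
    · · · ·
    · · · ·
    · # · ·
    · · · ·
    · · · ·
    · · · ·
    · · · ·

Z-buffer (winner per pixel, '.' = empty):
  . . . .
  1 1 . .
  1 1 1 1
  1 1 1 .
  1 1 . .
  1 1 . .
  1 2 . .
  0 0 . .
  . . . .
  . . . .
  . . . .

Answer: 1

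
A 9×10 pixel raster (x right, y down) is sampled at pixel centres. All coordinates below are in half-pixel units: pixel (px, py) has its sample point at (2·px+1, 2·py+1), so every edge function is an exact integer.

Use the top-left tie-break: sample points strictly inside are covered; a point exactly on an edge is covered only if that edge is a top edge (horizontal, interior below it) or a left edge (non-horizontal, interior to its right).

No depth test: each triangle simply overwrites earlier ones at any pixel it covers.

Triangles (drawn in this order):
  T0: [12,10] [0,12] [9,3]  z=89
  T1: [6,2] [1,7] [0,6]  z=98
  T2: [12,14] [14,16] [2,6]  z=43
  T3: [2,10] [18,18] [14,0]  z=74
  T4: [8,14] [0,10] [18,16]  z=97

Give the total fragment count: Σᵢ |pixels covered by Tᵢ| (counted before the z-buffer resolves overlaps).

T0:
  2·area = 90
  edge (12, 10)→(0, 12): d=(-12,2) right/bottom  bias=-1
  edge (0, 12)→(9, 3): d=(9,-9) top-left  bias=+0
  edge (9, 3)→(12, 10): d=(3,7) right/bottom  bias=-1
    (5,0)@(11, 1): e=[110,0,-20] → ·  [on edge]
    (4,1)@(9, 3): e=[90,0,0] → ·  [on edge]
    (3,2)@(7, 5): e=[70,0,20] → █  [on edge]
    (4,2)@(9, 5): e=[66,18,6] → █
    (5,2)@(11, 5): e=[62,36,-8] → ·
    (2,3)@(5, 7): e=[50,0,40] → █  [on edge]
    (5,3)@(11, 7): e=[38,54,-2] → ·
    (1,4)@(3, 9): e=[30,0,60] → █  [on edge]
    (5,4)@(11, 9): e=[14,72,4] → █
    (6,4)@(13, 9): e=[10,90,-10] → ·
    (0,5)@(1, 11): e=[10,0,80] → █  [on edge]
    (3,5)@(7, 11): e=[-2,54,38] → ·
    (7,8)@(15, 17): e=[-90,180,0] → ·  [on edge]
  covered (13 px):
    · · · · · · · · ·
    · · · · · · · · ·
    · · · █ █ · · · ·
    · · █ █ █ · · · ·
    · █ █ █ █ █ · · ·
    █ █ █ · · · · · ·
    · · · · · · · · ·
    · · · · · · · · ·
    · · · · · · · · ·
    · · · · · · · · ·
T1:
  2·area = 10
  edge (6, 2)→(1, 7): d=(-5,5) right/bottom  bias=-1
  edge (1, 7)→(0, 6): d=(-1,-1) top-left  bias=+0
  edge (0, 6)→(6, 2): d=(6,-4) top-left  bias=+0
    (3,0)@(7, 1): e=[0,12,-2] → ·  [on edge]
    (2,1)@(5, 3): e=[0,8,2] → ·  [on edge]
    (1,2)@(3, 5): e=[0,4,6] → ·  [on edge]
    (0,3)@(1, 7): e=[0,0,10] → ·  [on edge]
    (1,4)@(3, 9): e=[-20,0,30] → ·  [on edge]
    (2,5)@(5, 11): e=[-40,0,50] → ·  [on edge]
    (3,6)@(7, 13): e=[-60,0,70] → ·  [on edge]
    (4,7)@(9, 15): e=[-80,0,90] → ·  [on edge]
    (5,8)@(11, 17): e=[-100,0,110] → ·  [on edge]
    (6,9)@(13, 19): e=[-120,0,130] → ·  [on edge]
  covered (0 px):
    · · · · · · · · ·
    · · · · · · · · ·
    · · · · · · · · ·
    · · · · · · · · ·
    · · · · · · · · ·
    · · · · · · · · ·
    · · · · · · · · ·
    · · · · · · · · ·
    · · · · · · · · ·
    · · · · · · · · ·
T2:
  2·area = 4
  edge (12, 14)→(14, 16): d=(2,2) right/bottom  bias=-1
  edge (14, 16)→(2, 6): d=(-12,-10) top-left  bias=+0
  edge (2, 6)→(12, 14): d=(10,8) right/bottom  bias=-1
    (0,1)@(1, 3): e=[0,26,-22] → ·  [on edge]
    (1,2)@(3, 5): e=[0,22,-18] → ·  [on edge]
    (2,3)@(5, 7): e=[0,18,-14] → ·  [on edge]
    (3,4)@(7, 9): e=[0,14,-10] → ·  [on edge]
    (4,5)@(9, 11): e=[0,10,-6] → ·  [on edge]
    (5,6)@(11, 13): e=[0,6,-2] → ·  [on edge]
    (6,7)@(13, 15): e=[0,2,2] → ·  [on edge]
    (7,8)@(15, 17): e=[0,-2,6] → ·  [on edge]
    (8,9)@(17, 19): e=[0,-6,10] → ·  [on edge]
  covered (0 px):
    · · · · · · · · ·
    · · · · · · · · ·
    · · · · · · · · ·
    · · · · · · · · ·
    · · · · · · · · ·
    · · · · · · · · ·
    · · · · · · · · ·
    · · · · · · · · ·
    · · · · · · · · ·
    · · · · · · · · ·
T3:
  2·area = 256  (B↔C swapped to make it positive)
  edge (2, 10)→(14, 0): d=(12,-10) top-left  bias=+0
  edge (14, 0)→(18, 18): d=(4,18) right/bottom  bias=-1
  edge (18, 18)→(2, 10): d=(-16,-8) top-left  bias=+0
    (6,0)@(13, 1): e=[2,22,232] → █
    (7,0)@(15, 1): e=[22,-14,248] → ·
    (5,1)@(11, 3): e=[6,66,184] → █
    (7,1)@(15, 3): e=[46,-6,216] → ·
    (4,2)@(9, 5): e=[10,110,136] → █
    (7,2)@(15, 5): e=[70,2,184] → █
    (8,2)@(17, 5): e=[90,-34,200] → ·
    (3,3)@(7, 7): e=[14,154,88] → █
    (8,3)@(17, 7): e=[114,-26,168] → ·
    (2,4)@(5, 9): e=[18,198,40] → █
    (8,4)@(17, 9): e=[138,-18,136] → ·
    (2,5)@(5, 11): e=[42,206,8] → █
  covered (32 px):
    · · · · · · █ · ·
    · · · · · █ █ · ·
    · · · · █ █ █ █ ·
    · · · █ █ █ █ █ ·
    · · █ █ █ █ █ █ ·
    · · █ █ █ █ █ █ ·
    · · · · █ █ █ █ ·
    · · · · · · █ █ █
    · · · · · · · · █
    · · · · · · · · ·
T4:
  2·area = 24
  edge (8, 14)→(0, 10): d=(-8,-4) top-left  bias=+0
  edge (0, 10)→(18, 16): d=(18,6) right/bottom  bias=-1
  edge (18, 16)→(8, 14): d=(-10,-2) top-left  bias=+0
    (1,5)@(3, 11): e=[4,0,20] → ·  [on edge]
    (1,6)@(3, 13): e=[-12,36,0] → ·  [on edge]
    (3,6)@(7, 13): e=[4,12,8] → █
    (4,6)@(9, 13): e=[12,0,12] → ·  [on edge]
    (3,7)@(7, 15): e=[-12,48,-12] → ·
    (6,7)@(13, 15): e=[12,12,0] → █  [on edge]
    (7,7)@(15, 15): e=[20,0,4] → ·  [on edge]
    (6,8)@(13, 17): e=[-4,48,-20] → ·
  covered (2 px):
    · · · · · · · · ·
    · · · · · · · · ·
    · · · · · · · · ·
    · · · · · · · · ·
    · · · · · · · · ·
    · · · · · · · · ·
    · · · █ · · · · ·
    · · · · · · █ · ·
    · · · · · · · · ·
    · · · · · · · · ·

Final: 47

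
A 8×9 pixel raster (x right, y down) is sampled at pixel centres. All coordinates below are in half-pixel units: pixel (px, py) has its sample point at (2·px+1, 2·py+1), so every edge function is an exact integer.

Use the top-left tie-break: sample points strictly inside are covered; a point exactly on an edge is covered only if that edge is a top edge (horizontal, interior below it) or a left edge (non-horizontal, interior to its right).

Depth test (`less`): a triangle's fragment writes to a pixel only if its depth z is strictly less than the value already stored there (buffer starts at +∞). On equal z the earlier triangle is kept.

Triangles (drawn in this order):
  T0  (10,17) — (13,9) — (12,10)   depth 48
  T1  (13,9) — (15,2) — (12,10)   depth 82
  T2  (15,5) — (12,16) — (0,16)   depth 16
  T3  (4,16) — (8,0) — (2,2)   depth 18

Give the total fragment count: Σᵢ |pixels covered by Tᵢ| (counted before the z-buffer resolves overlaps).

T0:
  2·area = 5  (B↔C swapped to make it positive)
  edge (10, 17)→(12, 10): d=(2,-7) top-left  bias=+0
  edge (12, 10)→(13, 9): d=(1,-1) top-left  bias=+0
  edge (13, 9)→(10, 17): d=(-3,8) right/bottom  bias=-1
    (7,3)@(15, 7): e=[15,0,-10] → .  [on edge]
    (6,4)@(13, 9): e=[5,0,0] → .  [on edge]
    (5,5)@(11, 11): e=[-5,0,10] → .  [on edge]
    (4,6)@(9, 13): e=[-15,0,20] → .  [on edge]
    (3,7)@(7, 15): e=[-25,0,30] → .  [on edge]
    (2,8)@(5, 17): e=[-35,0,40] → .  [on edge]
  covered (0 px):
    . . . . . . . .
    . . . . . . . .
    . . . . . . . .
    . . . . . . . .
    . . . . . . . .
    . . . . . . . .
    . . . . . . . .
    . . . . . . . .
    . . . . . . . .
T1:
  2·area = 5  (B↔C swapped to make it positive)
  edge (13, 9)→(12, 10): d=(-1,1) right/bottom  bias=-1
  edge (12, 10)→(15, 2): d=(3,-8) top-left  bias=+0
  edge (15, 2)→(13, 9): d=(-2,7) right/bottom  bias=-1
    (7,3)@(15, 7): e=[0,15,-10] → .  [on edge]
    (6,4)@(13, 9): e=[0,5,0] → .  [on edge]
    (5,5)@(11, 11): e=[0,-5,10] → .  [on edge]
    (4,6)@(9, 13): e=[0,-15,20] → .  [on edge]
    (3,7)@(7, 15): e=[0,-25,30] → .  [on edge]
    (2,8)@(5, 17): e=[0,-35,40] → .  [on edge]
  covered (0 px):
    . . . . . . . .
    . . . . . . . .
    . . . . . . . .
    . . . . . . . .
    . . . . . . . .
    . . . . . . . .
    . . . . . . . .
    . . . . . . . .
    . . . . . . . .
T2:
  2·area = 132
  edge (15, 5)→(12, 16): d=(-3,11) right/bottom  bias=-1
  edge (12, 16)→(0, 16): d=(-12,0) right/bottom  bias=-1
  edge (0, 16)→(15, 5): d=(15,-11) top-left  bias=+0
    (7,2)@(15, 5): e=[0,132,0] → .  [on edge]
    (6,3)@(13, 7): e=[16,108,8] → X
    (7,3)@(15, 7): e=[-6,108,30] → .
    (5,4)@(11, 9): e=[32,84,16] → X
    (7,4)@(15, 9): e=[-12,84,60] → .
    (3,5)@(7, 11): e=[70,60,2] → X
    (4,5)@(9, 11): e=[48,60,24] → X
    (7,5)@(15, 11): e=[-18,60,90] → .
    (2,6)@(5, 13): e=[86,36,10] → X
    (6,6)@(13, 13): e=[-2,36,98] → .
    (1,7)@(3, 15): e=[102,12,18] → X
    (6,7)@(13, 15): e=[-8,12,128] → .
  covered (16 px):
    . . . . . . . .
    . . . . . . . .
    . . . . . . . .
    . . . . . . X .
    . . . . . X X .
    . . . X X X X .
    . . X X X X . .
    . X X X X X . .
    . . . . . . . .
T3:
  2·area = 88  (B↔C swapped to make it positive)
  edge (4, 16)→(2, 2): d=(-2,-14) top-left  bias=+0
  edge (2, 2)→(8, 0): d=(6,-2) top-left  bias=+0
  edge (8, 0)→(4, 16): d=(-4,16) right/bottom  bias=-1
    (2,0)@(5, 1): e=[44,0,44] → X  [on edge]
    (3,0)@(7, 1): e=[72,4,12] → X
    (4,0)@(9, 1): e=[100,8,-20] → .
    (1,1)@(3, 3): e=[12,8,68] → X
    (4,1)@(9, 3): e=[96,20,-28] → .
    (1,2)@(3, 5): e=[8,20,60] → X
    (3,2)@(7, 5): e=[64,28,-4] → .
    (1,3)@(3, 7): e=[4,32,52] → X
    (3,3)@(7, 7): e=[60,40,-12] → .
    (1,4)@(3, 9): e=[0,44,44] → X  [on edge]
    (3,4)@(7, 9): e=[56,52,-20] → .
    (1,5)@(3, 11): e=[-4,56,36] → .
  covered (12 px):
    . . X X . . . .
    . X X X . . . .
    . X X . . . . .
    . X X . . . . .
    . X X . . . . .
    . . X . . . . .
    . . . . . . . .
    . . . . . . . .
    . . . . . . . .

Result: 28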